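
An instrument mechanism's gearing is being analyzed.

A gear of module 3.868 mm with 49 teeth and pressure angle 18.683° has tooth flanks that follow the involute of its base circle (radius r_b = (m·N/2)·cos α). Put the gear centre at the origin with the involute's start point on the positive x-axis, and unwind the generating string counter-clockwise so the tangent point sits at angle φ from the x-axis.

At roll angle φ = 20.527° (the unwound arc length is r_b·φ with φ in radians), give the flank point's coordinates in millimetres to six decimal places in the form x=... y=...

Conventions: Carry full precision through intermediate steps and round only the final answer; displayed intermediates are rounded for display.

class = single-mesh tooth geometry [base-circle involute, m = 3.868, 49T]
pitch radius r_p = m·N/2 = 3.868·49/2 = 94.766000
base radius r_b = r_p·cos α = 94.766000·cos 18.683° = 89.772340
roll angle φ = 20.527° = 0.35826374 rad
x = r_b·(cos φ + φ·sin φ) = 95.350055
y = r_b·(sin φ − φ·cos φ) = 1.358455

x=95.350055 y=1.358455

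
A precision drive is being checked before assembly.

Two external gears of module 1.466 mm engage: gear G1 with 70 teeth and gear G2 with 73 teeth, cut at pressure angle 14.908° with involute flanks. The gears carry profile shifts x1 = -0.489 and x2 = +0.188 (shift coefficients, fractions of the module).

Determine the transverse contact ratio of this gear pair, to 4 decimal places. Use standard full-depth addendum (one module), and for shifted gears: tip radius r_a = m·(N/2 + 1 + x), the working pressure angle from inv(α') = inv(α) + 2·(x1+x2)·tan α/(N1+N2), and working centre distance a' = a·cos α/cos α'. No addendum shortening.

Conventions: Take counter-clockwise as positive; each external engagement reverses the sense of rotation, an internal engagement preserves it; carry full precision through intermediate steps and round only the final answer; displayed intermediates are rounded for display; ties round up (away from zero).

2.2903

class = single-mesh tooth geometry [involute pair 70T × 73T, m = 1.466]
base radii: r_b1 = 49.582914, r_b2 = 51.707896
tip radii: r_a1 = 52.059126, r_a2 = 55.250608
inv(α') = inv(14.908°) + 2·(-0.489+0.188)·tan α/(70+73) = 0.00491449  ⇒  α' = 13.93757°
a' = a·cos α / cos α' = 104.8190·cos 14.908°/cos 13.93757° = 104.363401
action lengths: √(r_a1²−r_b1²) = 15.864654, √(r_a2²−r_b2²) = 19.465949
base pitch p_b = π·m·cos α = 4.450552
CR = (15.864654 + 19.465949 − 104.363401·sin 13.93757°)/4.450552 = 2.290313
contact ratio ≈ 2.2903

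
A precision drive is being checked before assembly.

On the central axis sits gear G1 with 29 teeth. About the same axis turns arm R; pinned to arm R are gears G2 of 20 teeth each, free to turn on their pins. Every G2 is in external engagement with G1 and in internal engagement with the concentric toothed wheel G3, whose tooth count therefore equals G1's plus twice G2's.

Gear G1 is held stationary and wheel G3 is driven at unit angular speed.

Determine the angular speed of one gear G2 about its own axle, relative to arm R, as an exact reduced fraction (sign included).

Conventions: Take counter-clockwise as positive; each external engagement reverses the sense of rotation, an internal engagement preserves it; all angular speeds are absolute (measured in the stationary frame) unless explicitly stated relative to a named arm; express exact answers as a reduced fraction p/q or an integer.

topology: planetary set — G1 29T / G2 20T / G3 69T, arm = carrier (Willis)
ring teeth: 29 + 2·20 = 69
29(ω_sun−ω_arm) = −69(ω_ring−ω_arm),  ω_sun = 0, ω_ring = 1
29(0−ω_arm) = −69(1−ω_arm)  ⇒  98·ω_arm = 69  ⇒  ω_arm = 69/98
sun–planet mesh: 29·(0−69/98) = −20·(ω_p−ω_arm)  ⇒  ω_p−ω_arm = 2001/1960
exact speed ratio = 2001/1960

2001/1960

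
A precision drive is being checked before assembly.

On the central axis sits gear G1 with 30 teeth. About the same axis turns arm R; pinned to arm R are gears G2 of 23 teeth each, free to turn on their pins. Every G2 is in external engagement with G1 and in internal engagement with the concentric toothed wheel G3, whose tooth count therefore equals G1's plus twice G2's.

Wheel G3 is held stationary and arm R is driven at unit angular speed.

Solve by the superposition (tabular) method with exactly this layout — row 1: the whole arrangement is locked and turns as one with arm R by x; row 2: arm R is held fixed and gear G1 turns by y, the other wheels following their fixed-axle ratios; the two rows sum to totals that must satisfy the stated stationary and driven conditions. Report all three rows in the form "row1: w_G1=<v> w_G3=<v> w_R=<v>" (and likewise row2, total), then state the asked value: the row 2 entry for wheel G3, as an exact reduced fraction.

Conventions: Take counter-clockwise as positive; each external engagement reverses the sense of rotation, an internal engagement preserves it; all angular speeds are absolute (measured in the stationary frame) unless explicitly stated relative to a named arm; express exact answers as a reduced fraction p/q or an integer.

row1: w_G1=1 w_G3=1 w_R=1
row2: w_G1=38/15 w_G3=-1 w_R=0
total: w_G1=53/15 w_G3=0 w_R=1
asked value: -1

class = planetary set [G3 = 30+2·23 = 76; Willis about the carrier]
row 1: whole set turns with the arm by x
row 2: sun turns y, ring = −(30/76)·y, arm 0
boundary: total ω_ring = x − (30/76)·y = 0 and total ω_arm = x = 1  ⇒  y = 38/15, x = 1
row 2 ring = −(30/76)·38/15 = -1
totals (row 1 + row 2): sun 1 + 38/15 = 53/15, ring 1 + (-1) = 0, arm 1 + 0 = 1
asked cell (row2, ring) = -1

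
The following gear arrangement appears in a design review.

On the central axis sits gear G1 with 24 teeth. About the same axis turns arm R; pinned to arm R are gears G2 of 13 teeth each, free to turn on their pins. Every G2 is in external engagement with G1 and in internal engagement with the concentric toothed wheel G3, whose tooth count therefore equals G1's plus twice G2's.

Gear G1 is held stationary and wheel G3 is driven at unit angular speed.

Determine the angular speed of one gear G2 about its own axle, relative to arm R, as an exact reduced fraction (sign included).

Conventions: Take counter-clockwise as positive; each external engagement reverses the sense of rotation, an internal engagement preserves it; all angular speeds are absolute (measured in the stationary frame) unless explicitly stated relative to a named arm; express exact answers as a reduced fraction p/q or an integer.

600/481

topology: planetary set — G1 24T / G2 13T / G3 50T, arm = carrier (Willis)
ring teeth: 24 + 2·13 = 50
24(ω_sun−ω_arm) = −50(ω_ring−ω_arm),  ω_sun = 0, ω_ring = 1
24(0−ω_arm) = −50(1−ω_arm)  ⇒  74·ω_arm = 50  ⇒  ω_arm = 25/37
sun–planet mesh: 24·(0−25/37) = −13·(ω_p−ω_arm)  ⇒  ω_p−ω_arm = 600/481
exact speed ratio = 600/481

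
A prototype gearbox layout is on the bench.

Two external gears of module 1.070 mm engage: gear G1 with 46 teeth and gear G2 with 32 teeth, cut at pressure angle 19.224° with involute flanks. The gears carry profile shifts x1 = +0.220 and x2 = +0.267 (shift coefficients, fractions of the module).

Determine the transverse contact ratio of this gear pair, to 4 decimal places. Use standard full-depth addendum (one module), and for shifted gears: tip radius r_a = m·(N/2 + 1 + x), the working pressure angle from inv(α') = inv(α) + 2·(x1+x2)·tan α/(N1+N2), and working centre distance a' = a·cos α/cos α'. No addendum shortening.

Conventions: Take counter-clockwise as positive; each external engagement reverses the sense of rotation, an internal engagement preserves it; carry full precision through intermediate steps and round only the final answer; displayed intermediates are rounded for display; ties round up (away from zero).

single-mesh involute tooth geometry (46T engaging 32T at module 1.070)
base radii: r_b1 = 23.237710, r_b2 = 16.165364
tip radii: r_a1 = 25.915400, r_a2 = 18.475690
inv(α') = inv(19.224°) + 2·(+0.220+0.267)·tan α/(46+32) = 0.01753885  ⇒  α' = 21.07513°
a' = a·cos α / cos α' = 41.7300·cos 19.224°/cos 21.07513° = 42.227695
action lengths: √(r_a1²−r_b1²) = 11.472436, √(r_a2²−r_b2²) = 8.946068
base pitch p_b = π·m·cos α = 3.174062
CR = (11.472436 + 8.946068 − 42.227695·sin 21.07513°)/3.174062 = 1.648920
contact ratio ≈ 1.6489

1.6489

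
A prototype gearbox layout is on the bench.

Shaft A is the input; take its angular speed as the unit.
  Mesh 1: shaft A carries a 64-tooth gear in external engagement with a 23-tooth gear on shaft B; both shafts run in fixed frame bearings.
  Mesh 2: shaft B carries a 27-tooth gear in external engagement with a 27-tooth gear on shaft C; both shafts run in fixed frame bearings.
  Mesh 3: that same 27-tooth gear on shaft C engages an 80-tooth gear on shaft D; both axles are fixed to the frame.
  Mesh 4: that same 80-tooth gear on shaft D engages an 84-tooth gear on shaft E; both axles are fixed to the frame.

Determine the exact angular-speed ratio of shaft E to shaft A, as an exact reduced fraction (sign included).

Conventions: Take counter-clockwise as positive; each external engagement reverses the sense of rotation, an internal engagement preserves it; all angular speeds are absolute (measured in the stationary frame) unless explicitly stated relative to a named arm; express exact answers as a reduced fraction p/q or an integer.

144/161

class = fixed-axis compound train [4 meshes; 4 ratios multiply, 4 sense flips]
mesh 1 [64T→23T]: running ratio 64/23, sense −
mesh 2 [27T→27T]: running ratio 64/23, sense +
mesh 3 [27T→80T]: running ratio 108/115, sense −
mesh 4 [80T→84T]: running ratio 144/161, sense +
ω_out/ω_in = 144/161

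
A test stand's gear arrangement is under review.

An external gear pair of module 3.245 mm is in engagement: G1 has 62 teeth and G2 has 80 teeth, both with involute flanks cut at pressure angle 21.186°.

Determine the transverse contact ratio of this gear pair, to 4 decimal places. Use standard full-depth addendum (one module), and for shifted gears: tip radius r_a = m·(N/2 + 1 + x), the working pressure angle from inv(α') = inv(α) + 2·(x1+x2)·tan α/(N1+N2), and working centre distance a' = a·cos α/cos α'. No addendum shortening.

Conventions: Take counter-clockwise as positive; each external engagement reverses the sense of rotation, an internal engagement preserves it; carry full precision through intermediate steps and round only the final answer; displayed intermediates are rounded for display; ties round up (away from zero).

topology: single-mesh involute geometry — m = 3.245, 62T/80T pair
base radii: r_b1 = 93.795999, r_b2 = 121.027095
tip radii: r_a1 = 103.840000, r_a2 = 133.045000
no profile shift: α' = α, a' = a
action lengths: √(r_a1²−r_b1²) = 44.553970, √(r_a2²−r_b2²) = 55.257708
base pitch p_b = π·m·cos α = 9.505446
CR = (44.553970 + 55.257708 − 230.395000·sin 21.18600°)/9.505446 = 1.740862
contact ratio ≈ 1.7409

1.7409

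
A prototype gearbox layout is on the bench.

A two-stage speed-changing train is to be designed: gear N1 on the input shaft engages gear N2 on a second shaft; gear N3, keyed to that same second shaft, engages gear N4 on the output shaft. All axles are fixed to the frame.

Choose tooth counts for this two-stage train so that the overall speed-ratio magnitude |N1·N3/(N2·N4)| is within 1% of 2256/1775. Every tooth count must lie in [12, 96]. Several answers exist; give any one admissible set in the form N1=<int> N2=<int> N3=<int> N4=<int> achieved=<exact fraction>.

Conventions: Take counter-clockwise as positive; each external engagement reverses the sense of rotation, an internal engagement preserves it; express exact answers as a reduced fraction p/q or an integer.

topology: fixed-axis compound train — 2 stages, target 2256/1775
target = 2256/1775 in lowest terms: an exact hit needs N1·N3 = k·2256 and N2·N4 = k·1775 for one integer k, every count in [12, 96]; additionally prefer no 1:1 stage (N1 ≠ N2, N3 ≠ N4)
k = 1: N1·N3 = 2256 = 24·94, N2·N4 = 1775 = 25·71
achieved = 24·94/(25·71) = 2256/1775; |achieved − target| = 0 ≤ 564/44375 ✓

N1=24 N2=25 N3=94 N4=71 achieved=2256/1775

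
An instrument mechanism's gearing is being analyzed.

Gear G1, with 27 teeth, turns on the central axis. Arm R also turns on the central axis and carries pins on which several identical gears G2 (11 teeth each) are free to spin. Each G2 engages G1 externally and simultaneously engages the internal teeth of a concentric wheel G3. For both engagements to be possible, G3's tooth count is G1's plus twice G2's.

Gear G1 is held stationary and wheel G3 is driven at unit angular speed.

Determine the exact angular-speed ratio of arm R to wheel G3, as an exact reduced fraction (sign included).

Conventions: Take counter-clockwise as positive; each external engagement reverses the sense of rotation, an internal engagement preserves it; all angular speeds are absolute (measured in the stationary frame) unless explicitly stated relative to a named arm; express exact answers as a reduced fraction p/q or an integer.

49/76

recognized (axles ride arm R): planetary set, 27/11/49 teeth
ring teeth: 27 + 2·11 = 49
27(ω_sun−ω_arm) = −49(ω_ring−ω_arm),  ω_sun = 0, ω_ring = 1
27(0−ω_arm) = −49(1−ω_arm)  ⇒  76·ω_arm = 49  ⇒  ω_arm = 49/76
ω_out/ω_in = 49/76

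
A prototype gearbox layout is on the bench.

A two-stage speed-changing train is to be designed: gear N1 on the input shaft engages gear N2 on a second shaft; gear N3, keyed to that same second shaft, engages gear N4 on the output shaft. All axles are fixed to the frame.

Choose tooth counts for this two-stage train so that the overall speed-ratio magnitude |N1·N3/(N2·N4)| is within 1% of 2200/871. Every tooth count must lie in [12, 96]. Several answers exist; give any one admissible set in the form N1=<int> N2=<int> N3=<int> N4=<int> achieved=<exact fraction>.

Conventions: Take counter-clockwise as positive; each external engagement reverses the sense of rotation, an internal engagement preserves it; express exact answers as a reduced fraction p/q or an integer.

N1=25 N2=13 N3=88 N4=67 achieved=2200/871

topology: fixed-axis compound train — 2 stages, target 2200/871
target = 2200/871 in lowest terms: an exact hit needs N1·N3 = k·2200 and N2·N4 = k·871 for one integer k, every count in [12, 96]; additionally prefer no 1:1 stage (N1 ≠ N2, N3 ≠ N4)
k = 1: N1·N3 = 2200 = 25·88, N2·N4 = 871 = 13·67
achieved = 25·88/(13·67) = 2200/871; |achieved − target| = 0 ≤ 22/871 ✓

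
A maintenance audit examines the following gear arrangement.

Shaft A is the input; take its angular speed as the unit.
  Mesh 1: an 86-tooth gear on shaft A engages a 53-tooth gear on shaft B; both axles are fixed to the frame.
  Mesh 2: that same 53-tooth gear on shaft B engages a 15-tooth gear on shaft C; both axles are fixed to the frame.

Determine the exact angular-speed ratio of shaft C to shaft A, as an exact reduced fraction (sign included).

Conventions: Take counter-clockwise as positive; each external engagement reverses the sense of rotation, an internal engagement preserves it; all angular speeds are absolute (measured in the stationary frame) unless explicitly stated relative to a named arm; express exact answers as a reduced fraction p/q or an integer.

86/15

class = fixed-axis compound train [2 meshes; 2 ratios multiply, 2 sense flips]
mesh 1 [86T→53T]: running ratio 86/53, sense −
mesh 2 [53T→15T]: running ratio 86/15, sense +
ω_out/ω_in = 86/15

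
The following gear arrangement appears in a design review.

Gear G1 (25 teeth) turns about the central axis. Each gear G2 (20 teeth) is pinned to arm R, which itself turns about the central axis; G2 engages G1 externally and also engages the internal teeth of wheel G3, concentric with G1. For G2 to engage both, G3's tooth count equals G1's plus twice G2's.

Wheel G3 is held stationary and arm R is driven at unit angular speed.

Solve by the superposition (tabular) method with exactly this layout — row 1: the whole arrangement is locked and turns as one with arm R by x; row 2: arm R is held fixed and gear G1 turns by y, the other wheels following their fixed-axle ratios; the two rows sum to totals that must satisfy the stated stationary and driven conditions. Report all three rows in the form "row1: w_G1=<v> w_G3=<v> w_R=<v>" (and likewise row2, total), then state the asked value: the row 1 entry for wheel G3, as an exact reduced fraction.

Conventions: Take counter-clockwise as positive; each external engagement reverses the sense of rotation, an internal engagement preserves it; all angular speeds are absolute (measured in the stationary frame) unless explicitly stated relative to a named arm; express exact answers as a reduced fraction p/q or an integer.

row1: w_G1=1 w_G3=1 w_R=1
row2: w_G1=13/5 w_G3=-1 w_R=0
total: w_G1=18/5 w_G3=0 w_R=1
asked value: 1

topology: planetary set — G1 25T / G2 20T / G3 65T, arm = carrier (Willis)
row 1 — lock + rotate with arm: ω_sun = ω_ring = ω_arm = x
row 2: sun turns y, ring = −(25/65)·y, arm 0
boundary: total ω_ring = x − (25/65)·y = 0 and total ω_arm = x = 1  ⇒  y = 13/5, x = 1
row 2 ring = −(25/65)·13/5 = -1
totals (row 1 + row 2): sun 1 + 13/5 = 18/5, ring 1 + (-1) = 0, arm 1 + 0 = 1
asked cell (row1, ring) = 1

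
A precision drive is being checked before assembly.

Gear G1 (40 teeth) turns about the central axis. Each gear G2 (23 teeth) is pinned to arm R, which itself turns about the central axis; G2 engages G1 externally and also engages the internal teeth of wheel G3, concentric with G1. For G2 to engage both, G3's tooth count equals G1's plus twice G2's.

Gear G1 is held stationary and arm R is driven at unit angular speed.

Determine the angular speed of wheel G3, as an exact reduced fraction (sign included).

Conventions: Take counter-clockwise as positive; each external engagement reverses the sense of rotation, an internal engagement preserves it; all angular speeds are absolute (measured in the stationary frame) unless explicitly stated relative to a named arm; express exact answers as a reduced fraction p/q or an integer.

topology: planetary set — G1 40T / G2 23T / G3 86T, arm = carrier (Willis)
ring teeth: 40 + 2·23 = 86
40(ω_sun−ω_arm) = −86(ω_ring−ω_arm),  ω_sun = 0, ω_arm = 1
ω_ring = 1 − (40/86)(0−1) = 63/43
exact speed ratio = 63/43

63/43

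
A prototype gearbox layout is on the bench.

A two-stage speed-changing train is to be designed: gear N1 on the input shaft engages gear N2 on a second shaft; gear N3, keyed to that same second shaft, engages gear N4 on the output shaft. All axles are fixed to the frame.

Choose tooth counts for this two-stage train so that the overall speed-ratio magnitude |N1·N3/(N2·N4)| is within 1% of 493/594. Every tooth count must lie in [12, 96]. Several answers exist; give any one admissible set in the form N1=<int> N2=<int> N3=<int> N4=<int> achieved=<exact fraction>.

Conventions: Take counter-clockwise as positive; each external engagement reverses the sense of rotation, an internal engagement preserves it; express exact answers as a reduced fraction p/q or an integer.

N1=17 N2=18 N3=29 N4=33 achieved=493/594

2-stage fixed-axis compound train for ratio 493/594
target = 493/594 in lowest terms: an exact hit needs N1·N3 = k·493 and N2·N4 = k·594 for one integer k, every count in [12, 96]; additionally prefer no 1:1 stage (N1 ≠ N2, N3 ≠ N4)
k = 1: N1·N3 = 493 = 17·29, N2·N4 = 594 = 18·33
achieved = 17·29/(18·33) = 493/594; |achieved − target| = 0 ≤ 493/59400 ✓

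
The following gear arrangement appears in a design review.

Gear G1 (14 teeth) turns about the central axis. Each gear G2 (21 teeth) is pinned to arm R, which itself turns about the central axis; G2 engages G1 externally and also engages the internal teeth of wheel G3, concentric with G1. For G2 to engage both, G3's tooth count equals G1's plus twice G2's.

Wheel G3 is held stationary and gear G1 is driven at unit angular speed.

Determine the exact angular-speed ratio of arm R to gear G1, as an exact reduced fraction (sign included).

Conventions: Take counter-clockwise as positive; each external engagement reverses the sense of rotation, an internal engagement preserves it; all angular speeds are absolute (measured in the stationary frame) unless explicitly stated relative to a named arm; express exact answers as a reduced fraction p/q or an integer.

recognized (axles ride arm R): planetary set, 14/21/56 teeth
ring teeth: 14 + 2·21 = 56
14(ω_sun−ω_arm) = −56(ω_ring−ω_arm),  ω_ring = 0, ω_sun = 1
14(1−ω_arm) = −56(0−ω_arm)  ⇒  70·ω_arm = 14  ⇒  ω_arm = 1/5
ω_out/ω_in = 1/5

1/5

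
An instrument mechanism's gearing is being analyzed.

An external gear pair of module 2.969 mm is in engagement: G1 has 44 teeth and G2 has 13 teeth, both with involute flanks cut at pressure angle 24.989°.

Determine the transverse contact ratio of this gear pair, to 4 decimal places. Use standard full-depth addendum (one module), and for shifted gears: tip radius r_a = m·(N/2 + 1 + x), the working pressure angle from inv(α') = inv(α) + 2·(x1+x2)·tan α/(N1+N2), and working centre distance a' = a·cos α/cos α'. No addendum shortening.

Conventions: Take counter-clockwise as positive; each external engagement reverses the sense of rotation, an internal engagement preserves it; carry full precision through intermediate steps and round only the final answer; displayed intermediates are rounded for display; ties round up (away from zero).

class = single-mesh tooth geometry [involute pair 44T × 13T, m = 2.969]
base radii: r_b1 = 59.203511, r_b2 = 17.491946
tip radii: r_a1 = 68.287000, r_a2 = 22.267500
no profile shift: α' = α, a' = a
action lengths: √(r_a1²−r_b1²) = 34.030261, √(r_a2²−r_b2²) = 13.779455
base pitch p_b = π·m·cos α = 8.454242
CR = (34.030261 + 13.779455 − 84.616500·sin 24.98900°)/8.454242 = 1.426972
contact ratio ≈ 1.4270

1.4270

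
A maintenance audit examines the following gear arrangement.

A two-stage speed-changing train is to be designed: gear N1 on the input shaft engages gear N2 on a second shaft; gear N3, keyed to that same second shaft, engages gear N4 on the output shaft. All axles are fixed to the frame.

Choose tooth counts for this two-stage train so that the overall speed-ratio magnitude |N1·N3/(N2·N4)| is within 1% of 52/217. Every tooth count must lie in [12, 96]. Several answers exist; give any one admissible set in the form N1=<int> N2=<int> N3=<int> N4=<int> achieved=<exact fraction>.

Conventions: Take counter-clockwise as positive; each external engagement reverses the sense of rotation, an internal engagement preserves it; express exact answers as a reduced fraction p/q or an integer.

N1=12 N2=21 N3=13 N4=31 achieved=52/217

2-stage fixed-axis compound train for ratio 52/217
target = 52/217 in lowest terms: an exact hit needs N1·N3 = k·52 and N2·N4 = k·217 for one integer k, every count in [12, 96]; additionally prefer no 1:1 stage (N1 ≠ N2, N3 ≠ N4)
k = 1…2: no 1:1-free in-range split of k·52 and k·217 into factor pairs; take k = 3
k = 3: N1·N3 = 156 = 12·13, N2·N4 = 651 = 21·31
achieved = 12·13/(21·31) = 52/217; |achieved − target| = 0 ≤ 13/5425 ✓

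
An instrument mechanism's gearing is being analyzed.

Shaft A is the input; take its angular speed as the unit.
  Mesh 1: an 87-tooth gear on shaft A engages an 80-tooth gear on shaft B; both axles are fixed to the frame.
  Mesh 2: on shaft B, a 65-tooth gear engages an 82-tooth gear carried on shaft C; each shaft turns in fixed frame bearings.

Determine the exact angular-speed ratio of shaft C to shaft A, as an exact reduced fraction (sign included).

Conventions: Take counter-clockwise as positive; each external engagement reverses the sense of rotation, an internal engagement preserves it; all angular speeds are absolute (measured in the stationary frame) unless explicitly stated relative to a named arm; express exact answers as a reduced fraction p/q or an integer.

1131/1312

class = fixed-axis compound train [2 meshes; 2 ratios multiply, 2 sense flips]
mesh 1 [87T→80T]: running ratio 87/80, sense −
mesh 2 [65T→82T]: running ratio 1131/1312, sense +
ω_out/ω_in = 1131/1312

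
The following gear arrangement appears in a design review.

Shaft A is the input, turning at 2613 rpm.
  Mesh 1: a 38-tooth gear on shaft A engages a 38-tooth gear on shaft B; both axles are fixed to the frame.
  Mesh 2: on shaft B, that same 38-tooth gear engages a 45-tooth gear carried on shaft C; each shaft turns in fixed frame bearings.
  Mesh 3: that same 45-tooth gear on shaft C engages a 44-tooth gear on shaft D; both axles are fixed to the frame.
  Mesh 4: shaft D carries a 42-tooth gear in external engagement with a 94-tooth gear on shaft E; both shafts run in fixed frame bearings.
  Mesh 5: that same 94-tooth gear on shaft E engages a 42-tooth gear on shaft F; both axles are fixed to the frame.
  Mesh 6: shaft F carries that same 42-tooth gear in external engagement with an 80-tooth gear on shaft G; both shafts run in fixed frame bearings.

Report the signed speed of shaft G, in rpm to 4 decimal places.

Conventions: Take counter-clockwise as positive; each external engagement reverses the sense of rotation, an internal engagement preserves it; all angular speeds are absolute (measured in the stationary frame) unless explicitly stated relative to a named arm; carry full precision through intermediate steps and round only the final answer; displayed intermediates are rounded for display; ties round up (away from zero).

+1184.7580 rpm

class = fixed-axis compound train [6 meshes; 6 ratios multiply, 6 sense flips]
mesh 1 [38T→38T]: ω = 2613.0000×38/38 = 2613.0000 rpm, sense flips to −
mesh 2 [38T→45T]: ω = 2613.0000×38/45 = 2206.5333 rpm, sense flips to +
mesh 3 [45T→44T]: ω = 2206.5333×45/44 = 2256.6818 rpm, sense flips to −
mesh 4 [42T→94T]: ω = 2256.6818×42/94 = 1008.3046 rpm, sense flips to +
mesh 5 [94T→42T]: ω = 1008.3046×94/42 = 2256.6818 rpm, sense flips to −
mesh 6 [42T→80T]: ω = 2256.6818×42/80 = 1184.7580 rpm, sense flips to +
signed output speed = +1184.7580 rpm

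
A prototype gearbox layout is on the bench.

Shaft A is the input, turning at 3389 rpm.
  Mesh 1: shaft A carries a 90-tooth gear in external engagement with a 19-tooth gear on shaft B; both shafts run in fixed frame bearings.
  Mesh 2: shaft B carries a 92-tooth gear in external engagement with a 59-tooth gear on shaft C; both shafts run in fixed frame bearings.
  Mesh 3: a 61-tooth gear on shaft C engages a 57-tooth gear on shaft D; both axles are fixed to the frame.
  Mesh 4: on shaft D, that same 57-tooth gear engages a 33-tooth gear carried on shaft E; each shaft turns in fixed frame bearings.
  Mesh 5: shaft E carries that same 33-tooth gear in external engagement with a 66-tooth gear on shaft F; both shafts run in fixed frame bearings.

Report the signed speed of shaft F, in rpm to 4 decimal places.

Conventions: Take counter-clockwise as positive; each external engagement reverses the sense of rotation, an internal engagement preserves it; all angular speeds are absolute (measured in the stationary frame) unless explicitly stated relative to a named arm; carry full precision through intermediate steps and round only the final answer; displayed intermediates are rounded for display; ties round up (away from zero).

class = fixed-axis compound train [5 meshes; 5 ratios multiply, 5 sense flips]
mesh 1 [90T→19T]: ω = 3389.0000×90/19 = 16053.1579 rpm, sense flips to −
mesh 2 [92T→59T]: ω = 16053.1579×92/59 = 25032.0428 rpm, sense flips to +
mesh 3 [61T→57T]: ω = 25032.0428×61/57 = 26788.6774 rpm, sense flips to −
mesh 4 [57T→33T]: ω = 26788.6774×57/33 = 46271.3519 rpm, sense flips to +
mesh 5 [33T→66T]: ω = 46271.3519×33/66 = 23135.6759 rpm, sense flips to −
signed output speed = -23135.6759 rpm

-23135.6759 rpm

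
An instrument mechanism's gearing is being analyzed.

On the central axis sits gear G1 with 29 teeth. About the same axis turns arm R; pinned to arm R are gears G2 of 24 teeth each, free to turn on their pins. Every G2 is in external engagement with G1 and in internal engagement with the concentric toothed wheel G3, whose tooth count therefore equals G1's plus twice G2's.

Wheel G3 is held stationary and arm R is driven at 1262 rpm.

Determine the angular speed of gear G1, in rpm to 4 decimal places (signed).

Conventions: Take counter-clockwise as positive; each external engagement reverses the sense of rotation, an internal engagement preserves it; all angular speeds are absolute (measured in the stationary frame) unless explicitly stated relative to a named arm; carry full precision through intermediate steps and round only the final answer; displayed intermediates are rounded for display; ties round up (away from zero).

+4612.8276 rpm

planetary set (29T centre, 24T on arm, 77T internal) — Willis relation
normalise by the input: solve with ω_arm = 1, then scale by 1262 rpm
ring teeth: 29 + 2·24 = 77
29(ω_sun−ω_arm) = −77(ω_ring−ω_arm),  ω_ring = 0, ω_arm = 1
ω_sun = 1 − (77/29)(0−1) = 106/29
scale: ω_sun = 106/29 × 1262 rpm = +4612.8276 rpm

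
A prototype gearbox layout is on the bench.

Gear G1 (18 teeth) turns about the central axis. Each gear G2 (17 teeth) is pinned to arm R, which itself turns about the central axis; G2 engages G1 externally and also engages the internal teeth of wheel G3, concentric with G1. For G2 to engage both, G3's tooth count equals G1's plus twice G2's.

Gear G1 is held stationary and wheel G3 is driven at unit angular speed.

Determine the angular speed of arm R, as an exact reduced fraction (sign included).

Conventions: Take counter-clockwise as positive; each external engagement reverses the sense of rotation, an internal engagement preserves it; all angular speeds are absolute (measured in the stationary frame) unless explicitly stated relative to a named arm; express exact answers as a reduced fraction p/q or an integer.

26/35

class = planetary set [G3 = 18+2·17 = 52; Willis about the carrier]
ring teeth: 18 + 2·17 = 52
18(ω_sun−ω_arm) = −52(ω_ring−ω_arm),  ω_sun = 0, ω_ring = 1
18(0−ω_arm) = −52(1−ω_arm)  ⇒  70·ω_arm = 52  ⇒  ω_arm = 26/35
exact speed ratio = 26/35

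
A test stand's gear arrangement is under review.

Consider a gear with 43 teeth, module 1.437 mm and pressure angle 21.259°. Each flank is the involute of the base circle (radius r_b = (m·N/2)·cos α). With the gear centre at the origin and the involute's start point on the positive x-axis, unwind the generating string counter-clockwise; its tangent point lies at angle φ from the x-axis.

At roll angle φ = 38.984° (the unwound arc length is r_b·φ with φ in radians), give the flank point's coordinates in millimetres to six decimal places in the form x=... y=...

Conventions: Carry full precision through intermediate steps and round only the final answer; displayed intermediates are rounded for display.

x=34.706127 y=2.885480

single-mesh involute tooth geometry (43T wheel at module 1.437)
pitch radius r_p = m·N/2 = 1.437·43/2 = 30.895500
base radius r_b = r_p·cos α = 30.895500·cos 21.259° = 28.793090
roll angle φ = 38.984° = 0.68039916 rad
x = r_b·(cos φ + φ·sin φ) = 34.706127
y = r_b·(sin φ − φ·cos φ) = 2.885480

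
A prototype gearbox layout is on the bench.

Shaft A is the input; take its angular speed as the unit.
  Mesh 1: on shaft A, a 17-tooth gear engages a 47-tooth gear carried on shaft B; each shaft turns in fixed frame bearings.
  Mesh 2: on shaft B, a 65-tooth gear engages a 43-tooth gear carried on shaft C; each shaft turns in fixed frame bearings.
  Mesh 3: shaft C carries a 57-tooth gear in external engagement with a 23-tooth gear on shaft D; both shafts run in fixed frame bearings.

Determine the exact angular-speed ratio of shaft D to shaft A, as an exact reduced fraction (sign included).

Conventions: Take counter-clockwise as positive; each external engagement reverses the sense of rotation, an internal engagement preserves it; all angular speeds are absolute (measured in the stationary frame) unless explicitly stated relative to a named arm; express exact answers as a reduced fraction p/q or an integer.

class = fixed-axis compound train [3 meshes; 3 ratios multiply, 3 sense flips]
mesh 1 [17T→47T]: running ratio 17/47, sense −
mesh 2 [65T→43T]: running ratio 1105/2021, sense +
mesh 3 [57T→23T]: running ratio 62985/46483, sense −
ω_out/ω_in = -62985/46483

-62985/46483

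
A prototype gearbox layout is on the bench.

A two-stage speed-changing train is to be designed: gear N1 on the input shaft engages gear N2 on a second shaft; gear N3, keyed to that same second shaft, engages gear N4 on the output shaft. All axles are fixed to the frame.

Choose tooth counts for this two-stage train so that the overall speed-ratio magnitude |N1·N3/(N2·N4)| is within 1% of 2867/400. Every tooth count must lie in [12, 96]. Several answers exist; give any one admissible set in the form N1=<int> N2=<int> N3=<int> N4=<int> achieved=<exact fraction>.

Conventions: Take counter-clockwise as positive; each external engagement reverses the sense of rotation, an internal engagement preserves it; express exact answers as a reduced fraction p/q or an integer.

2-stage fixed-axis compound train for ratio 2867/400
target = 2867/400 in lowest terms: an exact hit needs N1·N3 = k·2867 and N2·N4 = k·400 for one integer k, every count in [12, 96]; additionally prefer no 1:1 stage (N1 ≠ N2, N3 ≠ N4)
k = 1: N1·N3 = 2867 = 47·61, N2·N4 = 400 = 16·25
achieved = 47·61/(16·25) = 2867/400; |achieved − target| = 0 ≤ 2867/40000 ✓

N1=47 N2=16 N3=61 N4=25 achieved=2867/400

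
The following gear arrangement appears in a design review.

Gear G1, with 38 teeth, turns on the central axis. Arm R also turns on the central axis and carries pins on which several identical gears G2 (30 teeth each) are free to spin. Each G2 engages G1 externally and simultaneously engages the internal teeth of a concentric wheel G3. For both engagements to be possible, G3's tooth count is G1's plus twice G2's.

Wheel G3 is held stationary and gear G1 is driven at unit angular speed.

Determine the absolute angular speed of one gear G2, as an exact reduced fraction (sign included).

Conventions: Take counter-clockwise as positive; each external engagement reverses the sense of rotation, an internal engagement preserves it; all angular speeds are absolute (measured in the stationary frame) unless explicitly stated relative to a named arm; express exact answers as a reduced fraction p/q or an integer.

-19/30

planetary set (38T centre, 30T on arm, 98T internal) — Willis relation
ring teeth: 38 + 2·30 = 98
38(ω_sun−ω_arm) = −98(ω_ring−ω_arm),  ω_ring = 0, ω_sun = 1
38(1−ω_arm) = −98(0−ω_arm)  ⇒  136·ω_arm = 38  ⇒  ω_arm = 19/68
sun–planet mesh: 38·(1−19/68) = −30·(ω_p−ω_arm)  ⇒  ω_p−ω_arm = -931/1020
ω_p = 19/68 − 931/1020 = -19/30
exact speed ratio = -19/30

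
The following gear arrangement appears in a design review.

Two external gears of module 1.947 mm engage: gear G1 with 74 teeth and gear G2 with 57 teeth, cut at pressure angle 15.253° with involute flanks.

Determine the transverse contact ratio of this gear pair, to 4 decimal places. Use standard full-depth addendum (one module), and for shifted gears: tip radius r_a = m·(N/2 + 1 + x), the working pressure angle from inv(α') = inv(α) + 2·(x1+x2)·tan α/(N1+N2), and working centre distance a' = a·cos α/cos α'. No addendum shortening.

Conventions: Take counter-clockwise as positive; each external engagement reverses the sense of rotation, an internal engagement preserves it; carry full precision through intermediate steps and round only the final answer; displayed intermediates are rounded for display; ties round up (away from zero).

2.1394

recognized (one external pair, fixed centres): single-mesh tooth geometry, m = 1.947, N1 = 74, N2 = 57
base radii: r_b1 = 69.501322, r_b2 = 53.534802
tip radii: r_a1 = 73.986000, r_a2 = 57.436500
no profile shift: α' = α, a' = a
action lengths: √(r_a1²−r_b1²) = 25.367193, √(r_a2²−r_b2²) = 20.808088
base pitch p_b = π·m·cos α = 5.901212
CR = (25.367193 + 20.808088 − 127.528500·sin 15.25300°)/5.901212 = 2.139368
contact ratio ≈ 2.1394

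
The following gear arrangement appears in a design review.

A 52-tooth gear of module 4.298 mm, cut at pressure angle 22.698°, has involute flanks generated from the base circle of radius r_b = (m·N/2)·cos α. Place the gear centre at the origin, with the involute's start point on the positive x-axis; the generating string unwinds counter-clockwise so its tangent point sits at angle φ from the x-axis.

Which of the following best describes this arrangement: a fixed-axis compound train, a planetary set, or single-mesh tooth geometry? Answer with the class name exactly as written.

single-mesh involute tooth geometry (52T wheel at module 4.298)
classification: single-mesh tooth geometry

single-mesh tooth geometry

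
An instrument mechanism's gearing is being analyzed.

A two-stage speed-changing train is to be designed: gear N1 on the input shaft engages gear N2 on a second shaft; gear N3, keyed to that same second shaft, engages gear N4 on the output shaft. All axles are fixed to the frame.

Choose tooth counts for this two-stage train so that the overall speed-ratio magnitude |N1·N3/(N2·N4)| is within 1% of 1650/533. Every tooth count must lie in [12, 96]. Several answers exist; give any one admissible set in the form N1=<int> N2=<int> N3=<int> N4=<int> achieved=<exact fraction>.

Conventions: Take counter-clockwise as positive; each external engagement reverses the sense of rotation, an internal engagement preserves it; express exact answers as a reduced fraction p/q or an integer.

class = fixed-axis compound train [2-stage, 1650/533 wanted]
target = 1650/533 in lowest terms: an exact hit needs N1·N3 = k·1650 and N2·N4 = k·533 for one integer k, every count in [12, 96]; additionally prefer no 1:1 stage (N1 ≠ N2, N3 ≠ N4)
k = 1: N1·N3 = 1650 = 22·75, N2·N4 = 533 = 13·41
achieved = 22·75/(13·41) = 1650/533; |achieved − target| = 0 ≤ 33/1066 ✓

N1=22 N2=13 N3=75 N4=41 achieved=1650/533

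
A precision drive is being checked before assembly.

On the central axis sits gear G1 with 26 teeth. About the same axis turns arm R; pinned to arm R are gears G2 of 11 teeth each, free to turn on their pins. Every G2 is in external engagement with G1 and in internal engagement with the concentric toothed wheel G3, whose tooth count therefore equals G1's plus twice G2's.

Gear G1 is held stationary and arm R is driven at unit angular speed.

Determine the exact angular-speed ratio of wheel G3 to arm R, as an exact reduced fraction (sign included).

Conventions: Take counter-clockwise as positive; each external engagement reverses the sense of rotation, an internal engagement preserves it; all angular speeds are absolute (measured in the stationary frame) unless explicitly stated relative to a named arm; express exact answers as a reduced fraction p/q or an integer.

37/24

planetary set (26T centre, 11T on arm, 48T internal) — Willis relation
ring teeth: 26 + 2·11 = 48
26(ω_sun−ω_arm) = −48(ω_ring−ω_arm),  ω_sun = 0, ω_arm = 1
ω_ring = 1 − (26/48)(0−1) = 37/24
ω_out/ω_in = 37/24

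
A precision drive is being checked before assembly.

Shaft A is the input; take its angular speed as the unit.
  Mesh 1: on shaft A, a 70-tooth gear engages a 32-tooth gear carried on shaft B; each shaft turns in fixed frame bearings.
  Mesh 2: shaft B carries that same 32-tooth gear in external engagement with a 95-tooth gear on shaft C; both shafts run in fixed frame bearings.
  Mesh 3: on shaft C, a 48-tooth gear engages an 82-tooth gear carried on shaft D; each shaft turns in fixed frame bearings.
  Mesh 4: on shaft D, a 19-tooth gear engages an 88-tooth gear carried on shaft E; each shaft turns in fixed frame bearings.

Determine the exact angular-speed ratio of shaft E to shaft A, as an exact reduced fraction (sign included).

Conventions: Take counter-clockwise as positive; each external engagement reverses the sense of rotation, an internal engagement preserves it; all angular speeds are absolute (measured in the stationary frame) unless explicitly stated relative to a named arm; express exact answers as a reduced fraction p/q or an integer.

42/451

class = fixed-axis compound train [4 meshes; 4 ratios multiply, 4 sense flips]
mesh 1 [70T→32T]: running ratio 35/16, sense −
mesh 2 [32T→95T]: running ratio 14/19, sense +
mesh 3 [48T→82T]: running ratio 336/779, sense −
mesh 4 [19T→88T]: running ratio 42/451, sense +
ω_out/ω_in = 42/451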